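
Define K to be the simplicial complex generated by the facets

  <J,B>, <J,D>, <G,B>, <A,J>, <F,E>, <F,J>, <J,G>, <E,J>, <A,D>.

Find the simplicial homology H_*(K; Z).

Fix the vertex order A < B < D < E < F < G < J and write every simplex with vertices in increasing order. Then dim K = 1 and the simplices of K are:

  0-simplices (7): A, B, D, E, F, G, J
  1-simplices (9): AD, AJ, BG, BJ, DJ, EF, EJ, FJ, GJ

so the chain groups are C_0 ≅ Z^7, C_1 ≅ Z^9.

∂_1: C_1 → C_0 is given by ∂[p,q] = [q] − [p]. For instance
  ∂EJ = J − E.
The resulting 7×9 matrix has rank 6, and its Smith normal form has invariant factors (1,1,1,1,1,1).

Now H_k = ker ∂_k / im ∂_{k+1}, so:

  H_0: rank C_0 − rank ∂_1 = 7 − 6 = 1, and the invariant factors of ∂_1 are all 1, so H_0 ≅ Z.
  H_1: rank ker ∂_1 − rank ∂_2 = (9 − 6) − 0 = 3, and there is no ∂_2, so H_1 ≅ Z^3.

H_0 ≅ Z,  H_1 ≅ Z^3.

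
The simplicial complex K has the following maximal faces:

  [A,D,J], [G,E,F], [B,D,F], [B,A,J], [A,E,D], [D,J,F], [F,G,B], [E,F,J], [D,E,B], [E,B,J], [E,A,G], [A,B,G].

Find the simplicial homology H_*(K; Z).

H_0 ≅ Z,  H_1 ≅ Z/2Z,  H_2 = 0.

Take the total order A < B < D < E < F < G < J on the vertex set. Then K (dimension 2) consists of the simplices:

  0-simplices (7): A, B, D, E, F, G, J
  1-simplices (18): AB, AD, AE, AG, AJ, BD, BE, BF, BG, BJ, DE, DF, DJ, EF, EG, EJ, FG, FJ
  2-simplices (12): ABG, ABJ, ADE, ADJ, AEG, BDE, BDF, BEJ, BFG, DFJ, EFG, EFJ

giving chain groups C_0 ≅ Z^7, C_1 ≅ Z^18, C_2 ≅ Z^12.

The boundary map ∂_1: C_1 → C_0 is given by ∂[p,q] = [q] − [p]. For instance
  ∂BD = D − B.
As a 7×18 matrix over Z this has rank 6, with invariant factors (1,1,1,1,1,1).

∂_2: C_2 → C_1 acts by ∂[p,q,r] = [q,r] − [p,r] + [p,q]. For instance
  ∂ADJ = DJ − AJ + AD,
  ∂EFG = FG − EG + EF.
As a 18×12 matrix over Z this has rank 12, with invariant factors (1,1,1,1,1,1,1,1,1,1,1,2).

Reading off H_k = ker ∂_k / im ∂_{k+1}:

  H_0: rank C_0 − rank ∂_1 = 7 − 6 = 1, and the invariant factors of ∂_1 are all 1, so H_0 = Z.
  H_1: rank ker ∂_1 − rank ∂_2 = (18 − 6) − 12 = 0, and ∂_2 has invariant factor 2 > 1, so H_1 = Z/2Z.
  H_2: rank ker ∂_2 − rank ∂_3 = (12 − 12) − 0 = 0, and there is no ∂_3, so H_2 = 0.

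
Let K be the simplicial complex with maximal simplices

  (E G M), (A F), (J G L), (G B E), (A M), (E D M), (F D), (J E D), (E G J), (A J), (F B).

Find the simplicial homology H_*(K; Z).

Take the total order A < B < D < E < F < G < J < L < M on the vertex set. Then K (dimension 2) consists of the simplices:

  0-simplices (9): A, B, D, E, F, G, J, L, M
  1-simplices (17): AF, AJ, AM, BE, BF, BG, DE, DF, DJ, DM, EG, EJ, EM, GJ, GL, GM, JL
  2-simplices (6): BEG, DEJ, DEM, EGJ, EGM, GJL

Hence C_0 ≅ Z^9, C_1 ≅ Z^17, C_2 ≅ Z^6.

Boundary ∂_1: C_1 → C_0 maps an edge to its endpoints' difference, ∂[p,q] = q − p.
The 9×17 boundary matrix has rank 8 and Smith normal form diag(1,1,1,1,1,1,1,1).

Boundary ∂_2: C_2 → C_1 acts by ∂[p,q,r] = [q,r] − [p,r] + [p,q]. For instance
  ∂EGM = GM − EM + EG,
  ∂DEM = EM − DM + DE.
The resulting 17×6 matrix has rank 6, and its Smith normal form has invariant factors (1,1,1,1,1,1).

From H_k ≅ ker(∂_k) / im(∂_{k+1}) we obtain:

  H_0: rank C_0 − rank ∂_1 = 9 − 8 = 1, and the invariant factors of ∂_1 are all 1, so H_0 ≅ Z.
  H_1: rank ker ∂_1 − rank ∂_2 = (17 − 8) − 6 = 3, and the invariant factors of ∂_2 are all 1, so H_1 ≅ Z^3.
  H_2: rank ker ∂_2 − rank ∂_3 = (6 − 6) − 0 = 0, and there is no ∂_3, so H_2 ≅ 0.

As a check, the Euler characteristic is 9 − 17 + 6 = -2, which agrees with 1 − 3 + 0 = -2.

H_0 = Z,  H_1 = Z^3,  H_2 = 0.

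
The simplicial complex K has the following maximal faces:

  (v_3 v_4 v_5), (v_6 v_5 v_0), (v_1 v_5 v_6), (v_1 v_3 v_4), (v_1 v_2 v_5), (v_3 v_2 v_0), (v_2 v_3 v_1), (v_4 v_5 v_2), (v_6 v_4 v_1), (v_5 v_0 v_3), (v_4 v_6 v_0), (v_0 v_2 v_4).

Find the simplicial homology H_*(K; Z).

H_0 = Z,  H_1 = Z/2,  H_2 = 0.

We work with the vertex ordering v_0 < v_1 < v_2 < v_3 < v_4 < v_5 < v_6. The simplices of K, each written with vertices in increasing order, are:

  0-simplices (7): [v_0], [v_1], [v_2], [v_3], [v_4], [v_5], [v_6]
  1-simplices (18): (18 of them)
  2-simplices (12): (12 of them)

so the chain groups are C_0 ≅ Z^7, C_1 ≅ Z^18, C_2 ≅ Z^12.

Boundary ∂_1: C_1 → C_0 sends each edge [p,q] (with p < q) to q − p. For instance
  ∂[v_0,v_2] = [v_2] − [v_0].
This gives a 7×18 integer matrix of rank 6; reducing to Smith normal form yields diagonal entries (1,1,1,1,1,1).

The boundary map ∂_2: C_2 → C_1 acts by ∂[p,q,r] = [q,r] − [p,r] + [p,q]. For instance
  ∂[v_1,v_2,v_5] = [v_2,v_5] − [v_1,v_5] + [v_1,v_2],
  ∂[v_1,v_5,v_6] = [v_5,v_6] − [v_1,v_6] + [v_1,v_5].
The resulting 18×12 matrix has rank 12, and its Smith normal form has invariant factors (1,1,1,1,1,1,1,1,1,1,1,2).

Reading off H_k = ker ∂_k / im ∂_{k+1}:

  H_0: rank C_0 − rank ∂_1 = 7 − 6 = 1, and the invariant factors of ∂_1 are all 1, so H_0 = Z.
  H_1: rank ker ∂_1 − rank ∂_2 = (18 − 6) − 12 = 0, and ∂_2 has invariant factor 2 > 1, so H_1 = Z/2.
  H_2: rank ker ∂_2 − rank ∂_3 = (12 − 12) − 0 = 0, and there is no ∂_3, so H_2 = 0.

(K is a triangulation of the real projective plane RP^2.)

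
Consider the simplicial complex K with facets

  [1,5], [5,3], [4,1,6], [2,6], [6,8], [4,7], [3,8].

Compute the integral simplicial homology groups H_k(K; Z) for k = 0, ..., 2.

We work with the vertex ordering 1 < 2 < 3 < 4 < 5 < 6 < 7 < 8. The simplices of K, each written with vertices in increasing order, are:

  0-simplices (8): [1], [2], [3], [4], [5], [6], [7], [8]
  1-simplices (9): [1,4], [1,5], [1,6], [2,6], [3,5], [3,8], [4,6], [4,7], [6,8]
  2-simplices (1): [1,4,6]

giving chain groups C_0 ≅ Z^8, C_1 ≅ Z^9, C_2 ≅ Z^1.

∂_1: C_1 → C_0 maps an edge to its endpoints' difference, ∂[p,q] = q − p. For instance
  ∂[2,6] = [6] − [2].
This gives a 8×9 integer matrix of rank 7; reducing to Smith normal form yields diagonal entries (1,1,1,1,1,1,1).

∂_2: C_2 → C_1 sends each 2-simplex [p,q,r] to [q,r] − [p,r] + [p,q]. For instance
  ∂[1,4,6] = [4,6] − [1,6] + [1,4].
This gives a 9×1 integer matrix of rank 1; reducing to Smith normal form yields diagonal entries (1).

From H_k ≅ ker(∂_k) / im(∂_{k+1}) we obtain:

  H_0: rank C_0 − rank ∂_1 = 8 − 7 = 1, and the invariant factors of ∂_1 are all 1, so H_0 = Z.
  H_1: rank ker ∂_1 − rank ∂_2 = (9 − 7) − 1 = 1, and the invariant factors of ∂_2 are all 1, so H_1 = Z.
  H_2: rank ker ∂_2 − rank ∂_3 = (1 − 1) − 0 = 0, and there is no ∂_3, so H_2 = 0.

As a check, the Euler characteristic is 8 − 9 + 1 = 0, which agrees with 1 − 1 + 0 = 0.

H_0 ≅ Z,  H_1 ≅ Z,  H_2 = 0.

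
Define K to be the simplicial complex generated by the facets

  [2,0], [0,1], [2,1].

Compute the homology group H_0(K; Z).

We work with the vertex ordering 0 < 1 < 2. The simplices of K, each written with vertices in increasing order, are:

  0-simplices (3): [0], [1], [2]
  1-simplices (3): [0,1], [0,2], [1,2]

giving chain groups C_0 ≅ Z^3, C_1 ≅ Z^3.

The boundary map ∂_1: C_1 → C_0 maps an edge to its endpoints' difference, ∂[p,q] = q − p.
As a 3×3 matrix over Z this has rank 2, with invariant factors (1,1).

From H_k ≅ ker(∂_k) / im(∂_{k+1}) we obtain:

  H_0: rank C_0 − rank ∂_1 = 3 − 2 = 1, and the invariant factors of ∂_1 are all 1, so H_0 ≅ Z.

H_0 = Z.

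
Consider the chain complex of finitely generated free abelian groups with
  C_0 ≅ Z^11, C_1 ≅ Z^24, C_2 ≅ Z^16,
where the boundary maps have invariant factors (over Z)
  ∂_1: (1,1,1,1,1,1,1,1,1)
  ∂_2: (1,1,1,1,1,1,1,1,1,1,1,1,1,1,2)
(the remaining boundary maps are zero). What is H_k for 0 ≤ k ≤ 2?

H_0: b_0 = 11 − 0 − 9 = 2; torsion from ∂_1 factors > 1: none. So H_0 ≅ Z^2.
H_1: b_1 = 24 − 9 − 15 = 0; torsion from ∂_2 factors > 1: [2]. So H_1 ≅ Z/2.
H_2: b_2 = 16 − 15 − 0 = 1; torsion from ∂_3 factors > 1: none. So H_2 ≅ Z.

H_0 ≅ Z^2,  H_1 ≅ Z/2,  H_2 ≅ Z.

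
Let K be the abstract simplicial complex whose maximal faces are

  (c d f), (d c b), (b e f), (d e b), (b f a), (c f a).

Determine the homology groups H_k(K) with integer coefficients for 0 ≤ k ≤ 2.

H_0 ≅ Z,  H_1 ≅ Z,  H_2 = 0.

We work with the vertex ordering a < b < c < d < e < f. The simplices of K, each written with vertices in increasing order, are:

  0-simplices (6): a, b, c, d, e, f
  1-simplices (12): ab, ac, af, bc, bd, be, bf, cd, cf, de, df, ef
  2-simplices (6): abf, acf, bcd, bde, bef, cdf

so the chain groups are C_0 ≅ Z^6, C_1 ≅ Z^12, C_2 ≅ Z^6.

The boundary map ∂_1: C_1 → C_0 is given by ∂[p,q] = [q] − [p]. For instance
  ∂be = e − b.
As a 6×12 matrix over Z this has rank 5, with invariant factors (1,1,1,1,1).

∂_2: C_2 → C_1 sends each 2-simplex [p,q,r] to [q,r] − [p,r] + [p,q]. For instance
  ∂bde = de − be + bd,
  ∂bef = ef − bf + be.
The 12×6 boundary matrix has rank 6 and Smith normal form diag(1,1,1,1,1,1).

Reading off H_k = ker ∂_k / im ∂_{k+1}:

  H_0: rank C_0 − rank ∂_1 = 6 − 5 = 1, and the invariant factors of ∂_1 are all 1, so H_0 ≅ Z.
  H_1: rank ker ∂_1 − rank ∂_2 = (12 − 5) − 6 = 1, and the invariant factors of ∂_2 are all 1, so H_1 ≅ Z.
  H_2: rank ker ∂_2 − rank ∂_3 = (6 − 6) − 0 = 0, and there is no ∂_3, so H_2 ≅ 0.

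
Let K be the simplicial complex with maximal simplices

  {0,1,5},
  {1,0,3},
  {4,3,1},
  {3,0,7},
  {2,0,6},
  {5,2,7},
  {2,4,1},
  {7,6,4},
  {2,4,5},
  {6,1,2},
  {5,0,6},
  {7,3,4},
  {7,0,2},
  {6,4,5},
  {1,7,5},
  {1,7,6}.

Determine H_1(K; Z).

H_1 ≅ Z^2.

We work with the vertex ordering 0 < 1 < 2 < 3 < 4 < 5 < 6 < 7. The simplices of K, each written with vertices in increasing order, are:

  0-simplices (8): [0], [1], [2], [3], [4], [5], [6], [7]
  1-simplices (24): (24 of them)
  2-simplices (16): [0,1,3], [0,1,5], [0,2,6], [0,2,7], [0,3,7], [0,5,6], [1,2,4], [1,2,6], [1,3,4], [1,5,7], [1,6,7], [2,4,5], [2,5,7], [3,4,7], [4,5,6], [4,6,7]

giving chain groups C_0 ≅ Z^8, C_1 ≅ Z^24, C_2 ≅ Z^16.

The boundary map ∂_1: C_1 → C_0 maps an edge to its endpoints' difference, ∂[p,q] = q − p.
The resulting 8×24 matrix has rank 7, and its Smith normal form has invariant factors (1,1,1,1,1,1,1).

Boundary ∂_2: C_2 → C_1 sends each 2-simplex [p,q,r] to [q,r] − [p,r] + [p,q]. For instance
  ∂[0,2,6] = [2,6] − [0,6] + [0,2],
  ∂[1,3,4] = [3,4] − [1,4] + [1,3].
This gives a 24×16 integer matrix of rank 15; reducing to Smith normal form yields diagonal entries (1,1,1,1,1,1,1,1,1,1,1,1,1,1,1).

Reading off H_k = ker ∂_k / im ∂_{k+1}:

  H_1: rank ker ∂_1 − rank ∂_2 = (24 − 7) − 15 = 2, and the invariant factors of ∂_2 are all 1, so H_1 ≅ Z^2.

(K is a triangulation of the torus T^2.)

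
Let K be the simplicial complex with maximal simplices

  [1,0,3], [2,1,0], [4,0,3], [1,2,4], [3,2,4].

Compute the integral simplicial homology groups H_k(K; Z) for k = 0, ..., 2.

H_0 = Z,  H_1 = Z,  H_2 = 0.

Fix the vertex order 0 < 1 < 2 < 3 < 4 and write every simplex with vertices in increasing order. Then dim K = 2 and the simplices of K are:

  0-simplices (5): [0], [1], [2], [3], [4]
  1-simplices (10): [0,1], [0,2], [0,3], [0,4], [1,2], [1,3], [1,4], [2,3], [2,4], [3,4]
  2-simplices (5): [0,1,2], [0,1,3], [0,3,4], [1,2,4], [2,3,4]

so the chain groups are C_0 ≅ Z^5, C_1 ≅ Z^10, C_2 ≅ Z^5.

The boundary map ∂_1: C_1 → C_0 maps an edge to its endpoints' difference, ∂[p,q] = q − p.
The resulting 5×10 matrix has rank 4, and its Smith normal form has invariant factors (1,1,1,1).

Boundary ∂_2: C_2 → C_1 sends each 2-simplex [p,q,r] to [q,r] − [p,r] + [p,q]. For instance
  ∂[2,3,4] = [3,4] − [2,4] + [2,3],
  ∂[1,2,4] = [2,4] − [1,4] + [1,2].
The resulting 10×5 matrix has rank 5, and its Smith normal form has invariant factors (1,1,1,1,1).

Computing H_k = (kernel of ∂_k) / (image of ∂_{k+1}):

  H_0: rank C_0 − rank ∂_1 = 5 − 4 = 1, and the invariant factors of ∂_1 are all 1, so H_0 = Z.
  H_1: rank ker ∂_1 − rank ∂_2 = (10 − 4) − 5 = 1, and the invariant factors of ∂_2 are all 1, so H_1 = Z.
  H_2: rank ker ∂_2 − rank ∂_3 = (5 − 5) − 0 = 0, and there is no ∂_3, so H_2 = 0.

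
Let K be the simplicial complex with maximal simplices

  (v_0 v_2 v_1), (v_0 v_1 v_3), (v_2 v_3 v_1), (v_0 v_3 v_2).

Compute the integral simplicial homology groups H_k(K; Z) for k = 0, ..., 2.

H_0 = Z,  H_1 = 0,  H_2 = Z.

Fix the vertex order v_0 < v_1 < v_2 < v_3 and write every simplex with vertices in increasing order. Then dim K = 2 and the simplices of K are:

  0-simplices (4): [v_0], [v_1], [v_2], [v_3]
  1-simplices (6): [v_0,v_1], [v_0,v_2], [v_0,v_3], [v_1,v_2], [v_1,v_3], [v_2,v_3]
  2-simplices (4): [v_0,v_1,v_2], [v_0,v_1,v_3], [v_0,v_2,v_3], [v_1,v_2,v_3]

so the chain groups are C_0 ≅ Z^4, C_1 ≅ Z^6, C_2 ≅ Z^4.

Boundary ∂_1: C_1 → C_0 maps an edge to its endpoints' difference, ∂[p,q] = q − p. For instance
  ∂[v_0,v_2] = [v_2] − [v_0].
This gives a 4×6 integer matrix of rank 3; reducing to Smith normal form yields diagonal entries (1,1,1).

∂_2: C_2 → C_1 acts by ∂[p,q,r] = [q,r] − [p,r] + [p,q]. For instance
  ∂[v_1,v_2,v_3] = [v_2,v_3] − [v_1,v_3] + [v_1,v_2],
  ∂[v_0,v_1,v_2] = [v_1,v_2] − [v_0,v_2] + [v_0,v_1].
The 6×4 boundary matrix has rank 3 and Smith normal form diag(1,1,1).

Reading off H_k = ker ∂_k / im ∂_{k+1}:

  H_0: rank C_0 − rank ∂_1 = 4 − 3 = 1, and the invariant factors of ∂_1 are all 1, so H_0 ≅ Z.
  H_1: rank ker ∂_1 − rank ∂_2 = (6 − 3) − 3 = 0, and the invariant factors of ∂_2 are all 1, so H_1 ≅ 0.
  H_2: rank ker ∂_2 − rank ∂_3 = (4 − 3) − 0 = 1, and there is no ∂_3, so H_2 ≅ Z.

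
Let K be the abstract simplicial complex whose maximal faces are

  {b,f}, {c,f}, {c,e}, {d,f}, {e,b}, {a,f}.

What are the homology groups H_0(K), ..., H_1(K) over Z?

H_0 = Z,  H_1 = Z.

Order the vertices as a < b < c < d < e < f. Listing each simplex with vertices in this order, K has dimension 1 with simplices:

  0-simplices (6): a, b, c, d, e, f
  1-simplices (6): af, be, bf, ce, cf, df

giving chain groups C_0 ≅ Z^6, C_1 ≅ Z^6.

The boundary map ∂_1: C_1 → C_0 maps an edge to its endpoints' difference, ∂[p,q] = q − p.
The resulting 6×6 matrix has rank 5, and its Smith normal form has invariant factors (1,1,1,1,1).

Now H_k = ker ∂_k / im ∂_{k+1}, so:

  H_0: rank C_0 − rank ∂_1 = 6 − 5 = 1, and the invariant factors of ∂_1 are all 1, so H_0 ≅ Z.
  H_1: rank ker ∂_1 − rank ∂_2 = (6 − 5) − 0 = 1, and there is no ∂_2, so H_1 ≅ Z.

As a check, the Euler characteristic is 6 − 6 = 0, which agrees with 1 − 1 = 0.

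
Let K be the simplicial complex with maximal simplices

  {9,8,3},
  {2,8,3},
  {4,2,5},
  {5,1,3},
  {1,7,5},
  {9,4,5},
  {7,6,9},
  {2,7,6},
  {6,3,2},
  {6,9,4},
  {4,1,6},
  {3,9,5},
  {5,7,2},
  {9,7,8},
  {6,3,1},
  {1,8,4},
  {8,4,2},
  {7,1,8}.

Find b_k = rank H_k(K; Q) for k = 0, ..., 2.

We work with the vertex ordering 1 < 2 < 3 < 4 < 5 < 6 < 7 < 8 < 9. The simplices of K, each written with vertices in increasing order, are:

  0-simplices (9): [1], [2], [3], [4], [5], [6], [7], [8], [9]
  1-simplices (27): (27 of them)
  2-simplices (18): [1,3,5], [1,3,6], [1,4,6], [1,4,8], [1,5,7], [1,7,8], [2,3,6], [2,3,8], [2,4,5], [2,4,8], [2,5,7], [2,6,7], [3,5,9], [3,8,9], [4,5,9], [4,6,9], [6,7,9], [7,8,9]

so the chain groups are C_0 ≅ Z^9, C_1 ≅ Z^27, C_2 ≅ Z^18.

∂_1: C_1 → C_0 is given by ∂[p,q] = [q] − [p].
The 9×27 boundary matrix has rank 8 and Smith normal form diag(1,1,1,1,1,1,1,1).

The boundary map ∂_2: C_2 → C_1 acts by ∂[p,q,r] = [q,r] − [p,r] + [p,q]. For instance
  ∂[1,3,5] = [3,5] − [1,5] + [1,3],
  ∂[4,5,9] = [5,9] − [4,9] + [4,5].
The 27×18 boundary matrix has rank 17 and Smith normal form diag(1,1,1,1,1,1,1,1,1,1,1,1,1,1,1,1,1).

Computing H_k = (kernel of ∂_k) / (image of ∂_{k+1}):

  H_0: rank C_0 − rank ∂_1 = 9 − 8 = 1, and the invariant factors of ∂_1 are all 1, so H_0 ≅ Z.
  H_1: rank ker ∂_1 − rank ∂_2 = (27 − 8) − 17 = 2, and the invariant factors of ∂_2 are all 1, so H_1 ≅ Z^2.
  H_2: rank ker ∂_2 − rank ∂_3 = (18 − 17) − 0 = 1, and there is no ∂_3, so H_2 ≅ Z.

Hence the Betti numbers are b_0 = 1, b_1 = 2, b_2 = 1.

b_0 = 1, b_1 = 2, b_2 = 1.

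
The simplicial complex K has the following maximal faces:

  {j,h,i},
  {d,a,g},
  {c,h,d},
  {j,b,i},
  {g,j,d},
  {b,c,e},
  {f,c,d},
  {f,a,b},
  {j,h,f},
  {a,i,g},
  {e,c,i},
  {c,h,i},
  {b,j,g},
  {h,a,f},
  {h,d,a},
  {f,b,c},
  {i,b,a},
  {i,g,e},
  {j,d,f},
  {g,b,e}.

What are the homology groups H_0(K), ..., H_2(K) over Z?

H_0 ≅ Z,  H_1 ≅ Z ⊕ Z/2Z,  H_2 = 0.

We work with the vertex ordering a < b < c < d < e < f < g < h < i < j. The simplices of K, each written with vertices in increasing order, are:

  0-simplices (10): a, b, c, d, e, f, g, h, i, j
  1-simplices (30): ab, ad, af, ag, ah, ai, bc, be, bf, bg, bi, bj, cd, ce, cf, ch, ci, df, dg, dh, dj, eg, ei, fh, fj, gi, gj, hi, hj, ij
  2-simplices (20): abf, abi, adg, adh, afh, agi, bce, bcf, beg, bgj, bij, cdf, cdh, cei, chi, dfj, dgj, egi, fhj, hij

giving chain groups C_0 ≅ Z^10, C_1 ≅ Z^30, C_2 ≅ Z^20.

∂_1: C_1 → C_0 maps an edge to its endpoints' difference, ∂[p,q] = q − p.
The 10×30 boundary matrix has rank 9 and Smith normal form diag(1,1,1,1,1,1,1,1,1).

The boundary map ∂_2: C_2 → C_1 sends each 2-simplex [p,q,r] to [q,r] − [p,r] + [p,q]. For instance
  ∂abf = bf − af + ab,
  ∂bij = ij − bj + bi.
As a 30×20 matrix over Z this has rank 20, with invariant factors (1,1,1,1,1,1,1,1,1,1,1,1,1,1,1,1,1,1,1,2).

Reading off H_k = ker ∂_k / im ∂_{k+1}:

  H_0: rank C_0 − rank ∂_1 = 10 − 9 = 1, and the invariant factors of ∂_1 are all 1, so H_0 ≅ Z.
  H_1: rank ker ∂_1 − rank ∂_2 = (30 − 9) − 20 = 1, and ∂_2 has invariant factor 2 > 1, so H_1 ≅ Z ⊕ Z/2Z.
  H_2: rank ker ∂_2 − rank ∂_3 = (20 − 20) − 0 = 0, and there is no ∂_3, so H_2 ≅ 0.

As a check, the Euler characteristic is 10 − 30 + 20 = 0, which agrees with 1 − 1 + 0 = 0.
(K is a triangulation of the Klein bottle.)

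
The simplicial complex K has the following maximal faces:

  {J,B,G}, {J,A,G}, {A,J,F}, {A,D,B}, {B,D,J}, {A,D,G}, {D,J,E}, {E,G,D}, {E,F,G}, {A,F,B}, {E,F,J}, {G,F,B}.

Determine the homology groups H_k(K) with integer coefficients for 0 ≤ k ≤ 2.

Order the vertices as A < B < D < E < F < G < J. Listing each simplex with vertices in this order, K has dimension 2 with simplices:

  0-simplices (7): A, B, D, E, F, G, J
  1-simplices (18): AB, AD, AF, AG, AJ, BD, BF, BG, BJ, DE, DG, DJ, EF, EG, EJ, FG, FJ, GJ
  2-simplices (12): ABD, ABF, ADG, AFJ, AGJ, BDJ, BFG, BGJ, DEG, DEJ, EFG, EFJ

giving chain groups C_0 ≅ Z^7, C_1 ≅ Z^18, C_2 ≅ Z^12.

∂_1: C_1 → C_0 sends each edge [p,q] (with p < q) to q − p.
The resulting 7×18 matrix has rank 6, and its Smith normal form has invariant factors (1,1,1,1,1,1).

∂_2: C_2 → C_1 sends each 2-simplex [p,q,r] to [q,r] − [p,r] + [p,q]. For instance
  ∂BFG = FG − BG + BF,
  ∂DEJ = EJ − DJ + DE.
The resulting 18×12 matrix has rank 12, and its Smith normal form has invariant factors (1,1,1,1,1,1,1,1,1,1,1,2).

Now H_k = ker ∂_k / im ∂_{k+1}, so:

  H_0: rank C_0 − rank ∂_1 = 7 − 6 = 1, and the invariant factors of ∂_1 are all 1, so H_0 = Z.
  H_1: rank ker ∂_1 − rank ∂_2 = (18 − 6) − 12 = 0, and ∂_2 has invariant factor 2 > 1, so H_1 = Z/2.
  H_2: rank ker ∂_2 − rank ∂_3 = (12 − 12) − 0 = 0, and there is no ∂_3, so H_2 = 0.

As a check, the Euler characteristic is 7 − 18 + 12 = 1, which agrees with 1 − 0 + 0 = 1.
(K is a triangulation of the real projective plane RP^2.)

H_0 ≅ Z,  H_1 ≅ Z/2,  H_2 = 0.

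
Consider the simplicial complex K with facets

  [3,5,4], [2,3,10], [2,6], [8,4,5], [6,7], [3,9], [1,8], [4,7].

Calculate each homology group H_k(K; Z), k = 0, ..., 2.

H_0 ≅ Z,  H_1 ≅ Z,  H_2 = 0.

We work with the vertex ordering 1 < 2 < 3 < 4 < 5 < 6 < 7 < 8 < 9 < 10. The simplices of K, each written with vertices in increasing order, are:

  0-simplices (10): [1], [2], [3], [4], [5], [6], [7], [8], [9], [10]
  1-simplices (13): [1,8], [2,3], [2,6], [2,10], [3,4], [3,5], [3,9], [3,10], [4,5], [4,7], [4,8], [5,8], [6,7]
  2-simplices (3): [2,3,10], [3,4,5], [4,5,8]

Hence C_0 ≅ Z^10, C_1 ≅ Z^13, C_2 ≅ Z^3.

∂_1: C_1 → C_0 maps an edge to its endpoints' difference, ∂[p,q] = q − p. For instance
  ∂[2,10] = [10] − [2].
The 10×13 boundary matrix has rank 9 and Smith normal form diag(1,1,1,1,1,1,1,1,1).

∂_2: C_2 → C_1 maps a triangle to the signed sum of its edges. For instance
  ∂[3,4,5] = [4,5] − [3,5] + [3,4],
  ∂[4,5,8] = [5,8] − [4,8] + [4,5].
As a 13×3 matrix over Z this has rank 3, with invariant factors (1,1,1).

Reading off H_k = ker ∂_k / im ∂_{k+1}:

  H_0: rank C_0 − rank ∂_1 = 10 − 9 = 1, and the invariant factors of ∂_1 are all 1, so H_0 ≅ Z.
  H_1: rank ker ∂_1 − rank ∂_2 = (13 − 9) − 3 = 1, and the invariant factors of ∂_2 are all 1, so H_1 ≅ Z.
  H_2: rank ker ∂_2 − rank ∂_3 = (3 − 3) − 0 = 0, and there is no ∂_3, so H_2 ≅ 0.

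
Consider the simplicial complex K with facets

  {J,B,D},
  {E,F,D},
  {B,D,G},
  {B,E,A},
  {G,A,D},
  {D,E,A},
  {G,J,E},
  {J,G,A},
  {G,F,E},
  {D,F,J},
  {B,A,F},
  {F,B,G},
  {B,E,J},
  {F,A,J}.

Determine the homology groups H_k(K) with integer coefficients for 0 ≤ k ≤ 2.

We work with the vertex ordering A < B < D < E < F < G < J. The simplices of K, each written with vertices in increasing order, are:

  0-simplices (7): A, B, D, E, F, G, J
  1-simplices (21): AB, AD, AE, AF, AG, AJ, BD, BE, BF, BG, BJ, DE, DF, DG, DJ, EF, EG, EJ, FG, FJ, GJ
  2-simplices (14): ABE, ABF, ADE, ADG, AFJ, AGJ, BDG, BDJ, BEJ, BFG, DEF, DFJ, EFG, EGJ

giving chain groups C_0 ≅ Z^7, C_1 ≅ Z^21, C_2 ≅ Z^14.

The boundary map ∂_1: C_1 → C_0 sends each edge [p,q] (with p < q) to q − p. For instance
  ∂GJ = J − G.
The 7×21 boundary matrix has rank 6 and Smith normal form diag(1,1,1,1,1,1).

∂_2: C_2 → C_1 acts by ∂[p,q,r] = [q,r] − [p,r] + [p,q]. For instance
  ∂EFG = FG − EG + EF,
  ∂AGJ = GJ − AJ + AG.
This gives a 21×14 integer matrix of rank 13; reducing to Smith normal form yields diagonal entries (1,1,1,1,1,1,1,1,1,1,1,1,1).

From H_k ≅ ker(∂_k) / im(∂_{k+1}) we obtain:

  H_0: rank C_0 − rank ∂_1 = 7 − 6 = 1, and the invariant factors of ∂_1 are all 1, so H_0 ≅ Z.
  H_1: rank ker ∂_1 − rank ∂_2 = (21 − 6) − 13 = 2, and the invariant factors of ∂_2 are all 1, so H_1 ≅ Z^2.
  H_2: rank ker ∂_2 − rank ∂_3 = (14 − 13) − 0 = 1, and there is no ∂_3, so H_2 ≅ Z.

(K is a triangulation of the torus T^2.)

H_0 ≅ Z,  H_1 ≅ Z^2,  H_2 ≅ Z.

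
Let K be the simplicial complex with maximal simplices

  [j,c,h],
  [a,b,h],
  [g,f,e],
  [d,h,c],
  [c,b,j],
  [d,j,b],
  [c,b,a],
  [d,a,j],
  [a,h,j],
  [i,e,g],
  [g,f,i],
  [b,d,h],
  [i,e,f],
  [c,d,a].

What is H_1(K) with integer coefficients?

H_1 ≅ Z/2.

We work with the vertex ordering a < b < c < d < e < f < g < h < i < j. The simplices of K, each written with vertices in increasing order, are:

  0-simplices (10): a, b, c, d, e, f, g, h, i, j
  1-simplices (21): ab, ac, ad, ah, aj, bc, bd, bh, bj, cd, ch, cj, dh, dj, ef, eg, ei, fg, fi, gi, hj
  2-simplices (14): abc, abh, acd, adj, ahj, bcj, bdh, bdj, cdh, chj, efg, efi, egi, fgi

Hence C_0 ≅ Z^10, C_1 ≅ Z^21, C_2 ≅ Z^14.

The boundary map ∂_1: C_1 → C_0 is given by ∂[p,q] = [q] − [p]. For instance
  ∂dj = j − d.
The resulting 10×21 matrix has rank 8, and its Smith normal form has invariant factors (1,1,1,1,1,1,1,1).

∂_2: C_2 → C_1 maps a triangle to the signed sum of its edges. For instance
  ∂acd = cd − ad + ac,
  ∂abc = bc − ac + ab.
This gives a 21×14 integer matrix of rank 13; reducing to Smith normal form yields diagonal entries (1,1,1,1,1,1,1,1,1,1,1,1,2).

Reading off H_k = ker ∂_k / im ∂_{k+1}:

  H_1: rank ker ∂_1 − rank ∂_2 = (21 − 8) − 13 = 0, and ∂_2 has invariant factor 2 > 1, so H_1 = Z/2.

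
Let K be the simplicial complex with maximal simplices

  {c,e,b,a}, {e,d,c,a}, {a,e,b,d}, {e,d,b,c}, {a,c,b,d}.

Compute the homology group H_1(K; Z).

Fix the vertex order a < b < c < d < e and write every simplex with vertices in increasing order. Then dim K = 3 and the simplices of K are:

  0-simplices (5): a, b, c, d, e
  1-simplices (10): ab, ac, ad, ae, bc, bd, be, cd, ce, de
  2-simplices (10): abc, abd, abe, acd, ace, ade, bcd, bce, bde, cde
  3-simplices (5): abcd, abce, abde, acde, bcde

Hence C_0 ≅ Z^5, C_1 ≅ Z^10, C_2 ≅ Z^10, C_3 ≅ Z^5.

∂_1: C_1 → C_0 maps an edge to its endpoints' difference, ∂[p,q] = q − p.
This gives a 5×10 integer matrix of rank 4; reducing to Smith normal form yields diagonal entries (1,1,1,1).

∂_2: C_2 → C_1 maps a triangle to the signed sum of its edges. For instance
  ∂ade = de − ae + ad,
  ∂bce = ce − be + bc.
The 10×10 boundary matrix has rank 6 and Smith normal form diag(1,1,1,1,1,1).

Boundary ∂_3: C_3 → C_2 sends each 3-simplex σ to the alternating sum Σ_i (−1)^i (σ with its i-th vertex removed). For instance
  ∂abce = bce − ace + abe − abc,
  ∂bcde = cde − bde + bce − bcd.
The 10×5 boundary matrix has rank 4 and Smith normal form diag(1,1,1,1).

Computing H_k = (kernel of ∂_k) / (image of ∂_{k+1}):

  H_1: rank ker ∂_1 − rank ∂_2 = (10 − 4) − 6 = 0, and the invariant factors of ∂_2 are all 1, so H_1 ≅ 0.

(K is a triangulation of the 3-sphere S^3.)

H_1 = 0.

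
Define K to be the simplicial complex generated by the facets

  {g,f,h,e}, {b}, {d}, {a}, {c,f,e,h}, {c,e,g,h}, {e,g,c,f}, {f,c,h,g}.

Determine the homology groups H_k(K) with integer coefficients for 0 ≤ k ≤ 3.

Take the total order a < b < c < d < e < f < g < h on the vertex set. Then K (dimension 3) consists of the simplices:

  0-simplices (8): a, b, c, d, e, f, g, h
  1-simplices (10): ce, cf, cg, ch, ef, eg, eh, fg, fh, gh
  2-simplices (10): cef, ceg, ceh, cfg, cfh, cgh, efg, efh, egh, fgh
  3-simplices (5): cefg, cefh, cegh, cfgh, efgh

Hence C_0 ≅ Z^8, C_1 ≅ Z^10, C_2 ≅ Z^10, C_3 ≅ Z^5.

Boundary ∂_1: C_1 → C_0 is given by ∂[p,q] = [q] − [p]. For instance
  ∂fh = h − f.
The resulting 8×10 matrix has rank 4, and its Smith normal form has invariant factors (1,1,1,1).

The boundary map ∂_2: C_2 → C_1 maps a triangle to the signed sum of its edges. For instance
  ∂ceg = eg − cg + ce,
  ∂cfg = fg − cg + cf.
This gives a 10×10 integer matrix of rank 6; reducing to Smith normal form yields diagonal entries (1,1,1,1,1,1).

Boundary ∂_3: C_3 → C_2 sends each 3-simplex σ to the alternating sum Σ_i (−1)^i (σ with its i-th vertex removed). For instance
  ∂cefh = efh − cfh + ceh − cef,
  ∂efgh = fgh − egh + efh − efg.
As a 10×5 matrix over Z this has rank 4, with invariant factors (1,1,1,1).

Computing H_k = (kernel of ∂_k) / (image of ∂_{k+1}):

  H_0: rank C_0 − rank ∂_1 = 8 − 4 = 4, and the invariant factors of ∂_1 are all 1, so H_0 ≅ Z^4.
  H_1: rank ker ∂_1 − rank ∂_2 = (10 − 4) − 6 = 0, and the invariant factors of ∂_2 are all 1, so H_1 ≅ 0.
  H_2: rank ker ∂_2 − rank ∂_3 = (10 − 6) − 4 = 0, and the invariant factors of ∂_3 are all 1, so H_2 ≅ 0.
  H_3: rank ker ∂_3 − rank ∂_4 = (5 − 4) − 0 = 1, and there is no ∂_4, so H_3 ≅ Z.

As a check, the Euler characteristic is 8 − 10 + 10 − 5 = 3, which agrees with 4 − 0 + 0 − 1 = 3.

H_0 ≅ Z^4,  H_1 = 0,  H_2 = 0,  H_3 ≅ Z.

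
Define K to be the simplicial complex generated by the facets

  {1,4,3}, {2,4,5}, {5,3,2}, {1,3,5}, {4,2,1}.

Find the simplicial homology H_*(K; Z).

Fix the vertex order 1 < 2 < 3 < 4 < 5 and write every simplex with vertices in increasing order. Then dim K = 2 and the simplices of K are:

  0-simplices (5): [1], [2], [3], [4], [5]
  1-simplices (10): [1,2], [1,3], [1,4], [1,5], [2,3], [2,4], [2,5], [3,4], [3,5], [4,5]
  2-simplices (5): [1,2,4], [1,3,4], [1,3,5], [2,3,5], [2,4,5]

giving chain groups C_0 ≅ Z^5, C_1 ≅ Z^10, C_2 ≅ Z^5.

Boundary ∂_1: C_1 → C_0 maps an edge to its endpoints' difference, ∂[p,q] = q − p.
As a 5×10 matrix over Z this has rank 4, with invariant factors (1,1,1,1).

∂_2: C_2 → C_1 maps a triangle to the signed sum of its edges. For instance
  ∂[1,3,4] = [3,4] − [1,4] + [1,3],
  ∂[2,4,5] = [4,5] − [2,5] + [2,4].
As a 10×5 matrix over Z this has rank 5, with invariant factors (1,1,1,1,1).

From H_k ≅ ker(∂_k) / im(∂_{k+1}) we obtain:

  H_0: rank C_0 − rank ∂_1 = 5 − 4 = 1, and the invariant factors of ∂_1 are all 1, so H_0 ≅ Z.
  H_1: rank ker ∂_1 − rank ∂_2 = (10 − 4) − 5 = 1, and the invariant factors of ∂_2 are all 1, so H_1 ≅ Z.
  H_2: rank ker ∂_2 − rank ∂_3 = (5 − 5) − 0 = 0, and there is no ∂_3, so H_2 ≅ 0.

As a check, the Euler characteristic is 5 − 10 + 5 = 0, which agrees with 1 − 1 + 0 = 0.

H_0 ≅ Z,  H_1 ≅ Z,  H_2 = 0.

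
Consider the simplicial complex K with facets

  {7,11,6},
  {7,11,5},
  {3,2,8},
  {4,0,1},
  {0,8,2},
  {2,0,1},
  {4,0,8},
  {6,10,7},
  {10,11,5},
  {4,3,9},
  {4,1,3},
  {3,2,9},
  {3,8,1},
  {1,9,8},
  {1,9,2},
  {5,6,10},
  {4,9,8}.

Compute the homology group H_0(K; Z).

K has 12 vertices, 28 edges, 17 triangles.
rank ∂_0 = 0, rank ∂_1 = 10 ⇒ b_0 = 12 − 0 − 10 = 2; all invariant factors of ∂_1 are 1 so no torsion. So H_0 ≅ Z^2.

H_0 ≅ Z^2.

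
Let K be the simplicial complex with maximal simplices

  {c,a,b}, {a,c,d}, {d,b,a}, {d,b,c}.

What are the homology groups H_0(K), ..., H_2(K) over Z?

K has 4 vertices, 6 edges, 4 triangles.
rank ∂_0 = 0, rank ∂_1 = 3 ⇒ b_0 = 4 − 0 − 3 = 1; all invariant factors of ∂_1 are 1 so no torsion. So H_0 = Z.
rank ∂_1 = 3, rank ∂_2 = 3 ⇒ b_1 = 6 − 3 − 3 = 0; all invariant factors of ∂_2 are 1 so no torsion. So H_1 = 0.
rank ∂_2 = 3, rank ∂_3 = 0 ⇒ b_2 = 4 − 3 − 0 = 1. So H_2 = Z.

H_0 = Z,  H_1 = 0,  H_2 = Z.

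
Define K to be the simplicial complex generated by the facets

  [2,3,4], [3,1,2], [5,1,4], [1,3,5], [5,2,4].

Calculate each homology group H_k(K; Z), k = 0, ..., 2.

K has 5 vertices, 10 edges, 5 triangles.
rank ∂_0 = 0, rank ∂_1 = 4 ⇒ b_0 = 5 − 0 − 4 = 1; all invariant factors of ∂_1 are 1 so no torsion. So H_0 = Z.
rank ∂_1 = 4, rank ∂_2 = 5 ⇒ b_1 = 10 − 4 − 5 = 1; all invariant factors of ∂_2 are 1 so no torsion. So H_1 = Z.
rank ∂_2 = 5, rank ∂_3 = 0 ⇒ b_2 = 5 − 5 − 0 = 0. So H_2 = 0.

H_0 ≅ Z,  H_1 ≅ Z,  H_2 = 0.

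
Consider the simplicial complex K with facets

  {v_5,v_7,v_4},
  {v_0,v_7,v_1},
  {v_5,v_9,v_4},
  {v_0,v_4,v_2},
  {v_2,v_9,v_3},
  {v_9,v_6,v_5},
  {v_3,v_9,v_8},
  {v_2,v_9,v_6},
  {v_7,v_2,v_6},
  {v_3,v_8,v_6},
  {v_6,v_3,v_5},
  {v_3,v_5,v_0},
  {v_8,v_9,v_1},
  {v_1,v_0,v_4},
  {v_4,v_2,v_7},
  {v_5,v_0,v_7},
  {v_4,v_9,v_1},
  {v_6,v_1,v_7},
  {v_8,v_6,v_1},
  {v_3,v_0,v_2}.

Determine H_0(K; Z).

We work with the vertex ordering v_0 < v_1 < v_2 < v_3 < v_4 < v_5 < v_6 < v_7 < v_8 < v_9. The simplices of K, each written with vertices in increasing order, are:

  0-simplices (10): [v_0], [v_1], [v_2], [v_3], [v_4], [v_5], [v_6], [v_7], [v_8], [v_9]
  1-simplices (30): (30 of them)
  2-simplices (20): (20 of them)

giving chain groups C_0 ≅ Z^10, C_1 ≅ Z^30, C_2 ≅ Z^20.

∂_1: C_1 → C_0 maps an edge to its endpoints' difference, ∂[p,q] = q − p.
As a 10×30 matrix over Z this has rank 9, with invariant factors (1,1,1,1,1,1,1,1,1).

∂_2: C_2 → C_1 acts by ∂[p,q,r] = [q,r] − [p,r] + [p,q]. For instance
  ∂[v_0,v_3,v_5] = [v_3,v_5] − [v_0,v_5] + [v_0,v_3],
  ∂[v_2,v_6,v_9] = [v_6,v_9] − [v_2,v_9] + [v_2,v_6].
The 30×20 boundary matrix has rank 20 and Smith normal form diag(1,1,1,1,1,1,1,1,1,1,1,1,1,1,1,1,1,1,1,2).

From H_k ≅ ker(∂_k) / im(∂_{k+1}) we obtain:

  H_0: rank C_0 − rank ∂_1 = 10 − 9 = 1, and the invariant factors of ∂_1 are all 1, so H_0 = Z.

H_0 ≅ Z.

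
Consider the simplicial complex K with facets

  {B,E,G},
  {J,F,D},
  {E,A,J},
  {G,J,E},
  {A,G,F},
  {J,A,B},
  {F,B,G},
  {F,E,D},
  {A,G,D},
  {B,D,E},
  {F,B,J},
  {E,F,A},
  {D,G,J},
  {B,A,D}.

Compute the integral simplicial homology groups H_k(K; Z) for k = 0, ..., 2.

H_0 ≅ Z,  H_1 ≅ Z^2,  H_2 ≅ Z.

Take the total order A < B < D < E < F < G < J on the vertex set. Then K (dimension 2) consists of the simplices:

  0-simplices (7): A, B, D, E, F, G, J
  1-simplices (21): AB, AD, AE, AF, AG, AJ, BD, BE, BF, BG, BJ, DE, DF, DG, DJ, EF, EG, EJ, FG, FJ, GJ
  2-simplices (14): ABD, ABJ, ADG, AEF, AEJ, AFG, BDE, BEG, BFG, BFJ, DEF, DFJ, DGJ, EGJ

so the chain groups are C_0 ≅ Z^7, C_1 ≅ Z^21, C_2 ≅ Z^14.

Boundary ∂_1: C_1 → C_0 is given by ∂[p,q] = [q] − [p]. For instance
  ∂EJ = J − E.
As a 7×21 matrix over Z this has rank 6, with invariant factors (1,1,1,1,1,1).

The boundary map ∂_2: C_2 → C_1 acts by ∂[p,q,r] = [q,r] − [p,r] + [p,q]. For instance
  ∂DEF = EF − DF + DE,
  ∂AEF = EF − AF + AE.
The resulting 21×14 matrix has rank 13, and its Smith normal form has invariant factors (1,1,1,1,1,1,1,1,1,1,1,1,1).

From H_k ≅ ker(∂_k) / im(∂_{k+1}) we obtain:

  H_0: rank C_0 − rank ∂_1 = 7 − 6 = 1, and the invariant factors of ∂_1 are all 1, so H_0 = Z.
  H_1: rank ker ∂_1 − rank ∂_2 = (21 − 6) − 13 = 2, and the invariant factors of ∂_2 are all 1, so H_1 = Z^2.
  H_2: rank ker ∂_2 − rank ∂_3 = (14 − 13) − 0 = 1, and there is no ∂_3, so H_2 = Z.

(K is a triangulation of the torus T^2.)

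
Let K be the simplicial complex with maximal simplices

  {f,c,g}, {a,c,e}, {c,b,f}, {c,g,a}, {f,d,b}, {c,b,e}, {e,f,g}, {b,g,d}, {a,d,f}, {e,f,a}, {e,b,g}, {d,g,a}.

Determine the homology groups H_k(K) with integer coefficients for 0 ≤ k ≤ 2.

H_0 ≅ Z,  H_1 ≅ Z/2,  H_2 = 0.

Take the total order a < b < c < d < e < f < g on the vertex set. Then K (dimension 2) consists of the simplices:

  0-simplices (7): a, b, c, d, e, f, g
  1-simplices (18): ac, ad, ae, af, ag, bc, bd, be, bf, bg, ce, cf, cg, df, dg, ef, eg, fg
  2-simplices (12): ace, acg, adf, adg, aef, bce, bcf, bdf, bdg, beg, cfg, efg

so the chain groups are C_0 ≅ Z^7, C_1 ≅ Z^18, C_2 ≅ Z^12.

Boundary ∂_1: C_1 → C_0 maps an edge to its endpoints' difference, ∂[p,q] = q − p. For instance
  ∂bc = c − b.
As a 7×18 matrix over Z this has rank 6, with invariant factors (1,1,1,1,1,1).

Boundary ∂_2: C_2 → C_1 acts by ∂[p,q,r] = [q,r] − [p,r] + [p,q]. For instance
  ∂beg = eg − bg + be,
  ∂bdg = dg − bg + bd.
This gives a 18×12 integer matrix of rank 12; reducing to Smith normal form yields diagonal entries (1,1,1,1,1,1,1,1,1,1,1,2).

Now H_k = ker ∂_k / im ∂_{k+1}, so:

  H_0: rank C_0 − rank ∂_1 = 7 − 6 = 1, and the invariant factors of ∂_1 are all 1, so H_0 = Z.
  H_1: rank ker ∂_1 − rank ∂_2 = (18 − 6) − 12 = 0, and ∂_2 has invariant factor 2 > 1, so H_1 = Z/2.
  H_2: rank ker ∂_2 − rank ∂_3 = (12 − 12) − 0 = 0, and there is no ∂_3, so H_2 = 0.

As a check, the Euler characteristic is 7 − 18 + 12 = 1, which agrees with 1 − 0 + 0 = 1.
(K is a triangulation of the real projective plane RP^2.)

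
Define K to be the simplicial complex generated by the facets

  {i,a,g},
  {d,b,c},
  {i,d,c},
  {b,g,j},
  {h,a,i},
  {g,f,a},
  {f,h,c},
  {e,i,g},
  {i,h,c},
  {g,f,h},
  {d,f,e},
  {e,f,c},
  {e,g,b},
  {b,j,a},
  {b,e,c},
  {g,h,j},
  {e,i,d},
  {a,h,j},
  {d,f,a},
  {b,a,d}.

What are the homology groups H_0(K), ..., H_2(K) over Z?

H_0 ≅ Z,  H_1 ≅ Z × Z/2,  H_2 = 0.

K has 10 vertices, 30 edges, 20 triangles.
rank ∂_0 = 0, rank ∂_1 = 9 ⇒ b_0 = 10 − 0 − 9 = 1; all invariant factors of ∂_1 are 1 so no torsion. So H_0 ≅ Z.
rank ∂_1 = 9, rank ∂_2 = 20 ⇒ b_1 = 30 − 9 − 20 = 1; ∂_2 has invariant factor(s) [2] giving torsion. So H_1 ≅ Z × Z/2.
rank ∂_2 = 20, rank ∂_3 = 0 ⇒ b_2 = 20 − 20 − 0 = 0. So H_2 ≅ 0.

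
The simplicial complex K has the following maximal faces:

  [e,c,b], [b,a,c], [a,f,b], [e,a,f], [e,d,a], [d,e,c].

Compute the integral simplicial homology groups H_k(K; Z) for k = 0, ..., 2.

We work with the vertex ordering a < b < c < d < e < f. The simplices of K, each written with vertices in increasing order, are:

  0-simplices (6): a, b, c, d, e, f
  1-simplices (12): ab, ac, ad, ae, af, bc, be, bf, cd, ce, de, ef
  2-simplices (6): abc, abf, ade, aef, bce, cde

Hence C_0 ≅ Z^6, C_1 ≅ Z^12, C_2 ≅ Z^6.

∂_1: C_1 → C_0 is given by ∂[p,q] = [q] − [p]. For instance
  ∂af = f − a.
As a 6×12 matrix over Z this has rank 5, with invariant factors (1,1,1,1,1).

∂_2: C_2 → C_1 sends each 2-simplex [p,q,r] to [q,r] − [p,r] + [p,q]. For instance
  ∂bce = ce − be + bc,
  ∂aef = ef − af + ae.
This gives a 12×6 integer matrix of rank 6; reducing to Smith normal form yields diagonal entries (1,1,1,1,1,1).

Computing H_k = (kernel of ∂_k) / (image of ∂_{k+1}):

  H_0: rank C_0 − rank ∂_1 = 6 − 5 = 1, and the invariant factors of ∂_1 are all 1, so H_0 = Z.
  H_1: rank ker ∂_1 − rank ∂_2 = (12 − 5) − 6 = 1, and the invariant factors of ∂_2 are all 1, so H_1 = Z.
  H_2: rank ker ∂_2 − rank ∂_3 = (6 − 6) − 0 = 0, and there is no ∂_3, so H_2 = 0.

H_0 ≅ Z,  H_1 ≅ Z,  H_2 = 0.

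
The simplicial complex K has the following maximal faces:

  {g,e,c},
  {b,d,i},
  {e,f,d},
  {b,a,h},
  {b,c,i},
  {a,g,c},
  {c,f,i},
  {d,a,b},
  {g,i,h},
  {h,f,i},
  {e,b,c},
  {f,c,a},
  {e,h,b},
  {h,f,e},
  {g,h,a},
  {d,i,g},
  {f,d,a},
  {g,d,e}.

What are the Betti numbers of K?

b_0 = 1, b_1 = 2, b_2 = 1.

Fix the vertex order a < b < c < d < e < f < g < h < i and write every simplex with vertices in increasing order. Then dim K = 2 and the simplices of K are:

  0-simplices (9): a, b, c, d, e, f, g, h, i
  1-simplices (27): ab, ac, ad, af, ag, ah, bc, bd, be, bh, bi, ce, cf, cg, ci, de, df, dg, di, ef, eg, eh, fh, fi, gh, gi, hi
  2-simplices (18): abd, abh, acf, acg, adf, agh, bce, bci, bdi, beh, ceg, cfi, def, deg, dgi, efh, fhi, ghi

giving chain groups C_0 ≅ Z^9, C_1 ≅ Z^27, C_2 ≅ Z^18.

The boundary map ∂_1: C_1 → C_0 sends each edge [p,q] (with p < q) to q − p. For instance
  ∂gi = i − g.
The 9×27 boundary matrix has rank 8 and Smith normal form diag(1,1,1,1,1,1,1,1).

∂_2: C_2 → C_1 acts by ∂[p,q,r] = [q,r] − [p,r] + [p,q]. For instance
  ∂dgi = gi − di + dg,
  ∂bdi = di − bi + bd.
The 27×18 boundary matrix has rank 17 and Smith normal form diag(1,1,1,1,1,1,1,1,1,1,1,1,1,1,1,1,1).

From H_k ≅ ker(∂_k) / im(∂_{k+1}) we obtain:

  H_0: rank C_0 − rank ∂_1 = 9 − 8 = 1, and the invariant factors of ∂_1 are all 1, so H_0 = Z.
  H_1: rank ker ∂_1 − rank ∂_2 = (27 − 8) − 17 = 2, and the invariant factors of ∂_2 are all 1, so H_1 = Z^2.
  H_2: rank ker ∂_2 − rank ∂_3 = (18 − 17) − 0 = 1, and there is no ∂_3, so H_2 = Z.

Hence the Betti numbers are b_0 = 1, b_1 = 2, b_2 = 1.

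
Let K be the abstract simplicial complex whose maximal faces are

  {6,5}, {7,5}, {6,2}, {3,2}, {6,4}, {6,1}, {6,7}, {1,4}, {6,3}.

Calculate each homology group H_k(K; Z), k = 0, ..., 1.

Order the vertices as 1 < 2 < 3 < 4 < 5 < 6 < 7. Listing each simplex with vertices in this order, K has dimension 1 with simplices:

  0-simplices (7): [1], [2], [3], [4], [5], [6], [7]
  1-simplices (9): [1,4], [1,6], [2,3], [2,6], [3,6], [4,6], [5,6], [5,7], [6,7]

giving chain groups C_0 ≅ Z^7, C_1 ≅ Z^9.

The boundary map ∂_1: C_1 → C_0 sends each edge [p,q] (with p < q) to q − p. For instance
  ∂[2,6] = [6] − [2].
This gives a 7×9 integer matrix of rank 6; reducing to Smith normal form yields diagonal entries (1,1,1,1,1,1).

Reading off H_k = ker ∂_k / im ∂_{k+1}:

  H_0: rank C_0 − rank ∂_1 = 7 − 6 = 1, and the invariant factors of ∂_1 are all 1, so H_0 = Z.
  H_1: rank ker ∂_1 − rank ∂_2 = (9 − 6) − 0 = 3, and there is no ∂_2, so H_1 = Z^3.

H_0 ≅ Z,  H_1 ≅ Z^3.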